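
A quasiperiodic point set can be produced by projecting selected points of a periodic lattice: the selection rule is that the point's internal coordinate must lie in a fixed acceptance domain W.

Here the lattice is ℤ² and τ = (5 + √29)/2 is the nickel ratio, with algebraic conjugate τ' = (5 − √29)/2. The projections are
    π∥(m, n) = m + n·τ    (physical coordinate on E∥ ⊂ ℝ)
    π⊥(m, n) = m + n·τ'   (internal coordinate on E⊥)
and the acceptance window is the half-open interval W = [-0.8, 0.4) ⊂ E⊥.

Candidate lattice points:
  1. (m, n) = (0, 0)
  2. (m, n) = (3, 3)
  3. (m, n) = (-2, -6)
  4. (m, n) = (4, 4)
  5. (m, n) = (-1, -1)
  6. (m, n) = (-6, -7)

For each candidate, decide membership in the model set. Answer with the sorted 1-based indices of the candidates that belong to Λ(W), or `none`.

1

Compute τ' = (5−√29)/2 = -0.192582, so π⊥(m,n) = m -0.192582·n.
candidate 1: (m,n)=(0,0) → π∥ = 0+0·τ ≈ 0.000000, π⊥ = 0+0·τ' ≈ 0.000000 ∈ [-0.8, 0.4) ⇒ IN Λ
candidate 2: (m,n)=(3,3) → π∥ = 3+3·τ ≈ 18.577747, π⊥ = 3+3·τ' ≈ 2.422253 ∉ [-0.8, 0.4) ⇒ out
candidate 3: (m,n)=(-2,-6) → π∥ = -2-6·τ ≈ -33.155494, π⊥ = -2-6·τ' ≈ -0.844506 ∉ [-0.8, 0.4) ⇒ out
candidate 4: (m,n)=(4,4) → π∥ = 4+4·τ ≈ 24.770330, π⊥ = 4+4·τ' ≈ 3.229670 ∉ [-0.8, 0.4) ⇒ out
candidate 5: (m,n)=(-1,-1) → π∥ = -1-1·τ ≈ -6.192582, π⊥ = -1-1·τ' ≈ -0.807418 ∉ [-0.8, 0.4) ⇒ out
candidate 6: (m,n)=(-6,-7) → π∥ = -6-7·τ ≈ -42.348077, π⊥ = -6-7·τ' ≈ -4.651923 ∉ [-0.8, 0.4) ⇒ out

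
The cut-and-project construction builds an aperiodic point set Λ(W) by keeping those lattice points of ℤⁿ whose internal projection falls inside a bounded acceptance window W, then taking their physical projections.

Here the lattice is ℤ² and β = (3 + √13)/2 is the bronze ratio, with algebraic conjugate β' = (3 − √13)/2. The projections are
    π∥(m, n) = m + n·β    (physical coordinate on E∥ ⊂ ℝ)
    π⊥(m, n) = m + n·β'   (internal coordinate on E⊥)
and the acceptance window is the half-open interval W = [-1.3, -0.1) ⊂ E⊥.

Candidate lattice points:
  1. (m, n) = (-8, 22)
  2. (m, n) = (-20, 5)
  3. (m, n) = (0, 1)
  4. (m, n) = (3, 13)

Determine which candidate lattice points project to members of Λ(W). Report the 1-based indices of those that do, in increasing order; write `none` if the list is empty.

β' = (3−√13)/2 ≈ -0.30278.
candidate 1: (m,n)=(-8,22) → π∥ = -8+22·β ≈ 64.66106, π⊥ = -8+22·β' ≈ -14.66106 ∉ [-1.3, -0.1) ⇒ out
candidate 2: (m,n)=(-20,5) → π∥ = -20+5·β ≈ -3.48612, π⊥ = -20+5·β' ≈ -21.51388 ∉ [-1.3, -0.1) ⇒ out
candidate 3: (m,n)=(0,1) → π∥ = 0+1·β ≈ 3.30278, π⊥ = 0+1·β' ≈ -0.30278 ∈ [-1.3, -0.1) ⇒ IN Λ
candidate 4: (m,n)=(3,13) → π∥ = 3+13·β ≈ 45.93608, π⊥ = 3+13·β' ≈ -0.93608 ∈ [-1.3, -0.1) ⇒ IN Λ

3, 4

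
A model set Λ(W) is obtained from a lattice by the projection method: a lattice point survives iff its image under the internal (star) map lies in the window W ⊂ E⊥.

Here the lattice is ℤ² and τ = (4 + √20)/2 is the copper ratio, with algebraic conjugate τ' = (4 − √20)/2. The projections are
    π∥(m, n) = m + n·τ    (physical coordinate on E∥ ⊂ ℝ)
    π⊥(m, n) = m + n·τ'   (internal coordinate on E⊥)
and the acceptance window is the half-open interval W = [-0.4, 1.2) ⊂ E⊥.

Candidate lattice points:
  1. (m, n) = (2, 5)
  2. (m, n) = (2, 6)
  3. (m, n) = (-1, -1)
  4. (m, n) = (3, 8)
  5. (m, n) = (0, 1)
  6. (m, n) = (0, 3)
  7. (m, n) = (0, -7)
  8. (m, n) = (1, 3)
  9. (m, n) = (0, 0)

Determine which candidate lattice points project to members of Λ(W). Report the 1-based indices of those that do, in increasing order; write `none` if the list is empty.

1, 2, 4, 5, 8, 9

Compute τ' = (4−√20)/2 = -0.23607, so π⊥(m,n) = m -0.23607·n.
candidate 1: (m,n)=(2,5) → π∥ = 2+5·τ ≈ 23.18034, π⊥ = 2+5·τ' ≈ 0.81966 ∈ [-0.4, 1.2) ⇒ IN Λ
candidate 2: (m,n)=(2,6) → π∥ = 2+6·τ ≈ 27.41641, π⊥ = 2+6·τ' ≈ 0.58359 ∈ [-0.4, 1.2) ⇒ IN Λ
candidate 3: (m,n)=(-1,-1) → π∥ = -1-1·τ ≈ -5.23607, π⊥ = -1-1·τ' ≈ -0.76393 ∉ [-0.4, 1.2) ⇒ out
candidate 4: (m,n)=(3,8) → π∥ = 3+8·τ ≈ 36.88854, π⊥ = 3+8·τ' ≈ 1.11146 ∈ [-0.4, 1.2) ⇒ IN Λ
candidate 5: (m,n)=(0,1) → π∥ = 0+1·τ ≈ 4.23607, π⊥ = 0+1·τ' ≈ -0.23607 ∈ [-0.4, 1.2) ⇒ IN Λ
candidate 6: (m,n)=(0,3) → π∥ = 0+3·τ ≈ 12.70820, π⊥ = 0+3·τ' ≈ -0.70820 ∉ [-0.4, 1.2) ⇒ out
candidate 7: (m,n)=(0,-7) → π∥ = 0-7·τ ≈ -29.65248, π⊥ = 0-7·τ' ≈ 1.65248 ∉ [-0.4, 1.2) ⇒ out
candidate 8: (m,n)=(1,3) → π∥ = 1+3·τ ≈ 13.70820, π⊥ = 1+3·τ' ≈ 0.29180 ∈ [-0.4, 1.2) ⇒ IN Λ
candidate 9: (m,n)=(0,0) → π∥ = 0+0·τ ≈ 0.00000, π⊥ = 0+0·τ' ≈ 0.00000 ∈ [-0.4, 1.2) ⇒ IN Λ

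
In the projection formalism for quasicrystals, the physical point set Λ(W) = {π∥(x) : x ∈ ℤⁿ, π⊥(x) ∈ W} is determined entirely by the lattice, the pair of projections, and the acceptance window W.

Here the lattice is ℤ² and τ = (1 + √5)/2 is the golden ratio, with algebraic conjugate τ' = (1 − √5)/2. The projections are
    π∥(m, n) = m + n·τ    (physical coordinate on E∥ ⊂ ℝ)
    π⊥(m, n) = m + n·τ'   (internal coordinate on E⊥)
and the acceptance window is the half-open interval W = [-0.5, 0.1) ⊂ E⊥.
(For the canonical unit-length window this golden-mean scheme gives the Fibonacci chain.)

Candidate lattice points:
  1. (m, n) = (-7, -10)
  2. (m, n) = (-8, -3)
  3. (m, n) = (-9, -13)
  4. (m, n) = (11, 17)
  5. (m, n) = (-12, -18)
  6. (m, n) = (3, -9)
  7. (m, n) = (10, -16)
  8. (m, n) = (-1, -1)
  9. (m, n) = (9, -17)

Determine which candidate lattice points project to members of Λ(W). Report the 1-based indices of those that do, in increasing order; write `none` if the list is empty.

τ' = (1−√5)/2 ≈ -0.6180.
[1] lift (-7,-10): star map gives -0.8197; window check -0.5 ≤ -0.8197 < 0.1 is false → out
[2] lift (-8,-3): star map gives -6.1459; window check -0.5 ≤ -6.1459 < 0.1 is false → out
[3] lift (-9,-13): star map gives -0.9656; window check -0.5 ≤ -0.9656 < 0.1 is false → out
[4] lift (11,17): star map gives 0.4934; window check -0.5 ≤ 0.4934 < 0.1 is false → out
[5] lift (-12,-18): star map gives -0.8754; window check -0.5 ≤ -0.8754 < 0.1 is false → out
[6] lift (3,-9): star map gives 8.5623; window check -0.5 ≤ 8.5623 < 0.1 is false → out
[7] lift (10,-16): star map gives 19.8885; window check -0.5 ≤ 19.8885 < 0.1 is false → out
[8] lift (-1,-1): star map gives -0.3820; window check -0.5 ≤ -0.3820 < 0.1 is true → IN Λ
[9] lift (9,-17): star map gives 19.5066; window check -0.5 ≤ 19.5066 < 0.1 is false → out

8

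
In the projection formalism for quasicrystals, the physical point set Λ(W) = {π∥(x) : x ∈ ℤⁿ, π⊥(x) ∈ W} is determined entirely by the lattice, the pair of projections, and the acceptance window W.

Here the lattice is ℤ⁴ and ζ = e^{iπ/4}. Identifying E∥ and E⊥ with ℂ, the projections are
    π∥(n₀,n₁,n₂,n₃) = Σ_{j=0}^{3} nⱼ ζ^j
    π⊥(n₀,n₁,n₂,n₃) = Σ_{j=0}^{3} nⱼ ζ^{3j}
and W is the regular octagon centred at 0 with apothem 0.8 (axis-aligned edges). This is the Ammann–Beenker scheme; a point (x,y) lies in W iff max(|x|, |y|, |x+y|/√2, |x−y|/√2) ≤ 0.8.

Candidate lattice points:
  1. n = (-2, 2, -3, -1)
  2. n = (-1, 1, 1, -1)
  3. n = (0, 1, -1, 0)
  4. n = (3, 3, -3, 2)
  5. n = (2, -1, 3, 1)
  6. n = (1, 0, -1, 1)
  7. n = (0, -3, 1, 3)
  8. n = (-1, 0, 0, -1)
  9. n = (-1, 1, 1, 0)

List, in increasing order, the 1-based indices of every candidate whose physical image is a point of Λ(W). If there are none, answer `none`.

none

Internal map: ζ^{3j} for j=0..3 gives (1,0), (−√2/2,√2/2), (0,−1), (√2/2,√2/2).
candidate 1: n = (-2, 2, -3, -1) → π⊥ ≈ (-4.1213, +3.7071); max(|x|,|y|,|x±y|/√2) = 5.5355 > 0.8 ⇒ ∉ W
candidate 2: n = (-1, 1, 1, -1) → π⊥ ≈ (-2.4142, -1.0000); max(|x|,|y|,|x±y|/√2) = 2.4142 > 0.8 ⇒ ∉ W
candidate 3: n = (0, 1, -1, 0) → π⊥ ≈ (-0.7071, +1.7071); max(|x|,|y|,|x±y|/√2) = 1.7071 > 0.8 ⇒ ∉ W
candidate 4: n = (3, 3, -3, 2) → π⊥ ≈ (+2.2929, +6.5355); max(|x|,|y|,|x±y|/√2) = 6.5355 > 0.8 ⇒ ∉ W
candidate 5: n = (2, -1, 3, 1) → π⊥ ≈ (+3.4142, -3.0000); max(|x|,|y|,|x±y|/√2) = 4.5355 > 0.8 ⇒ ∉ W
candidate 6: n = (1, 0, -1, 1) → π⊥ ≈ (+1.7071, +1.7071); max(|x|,|y|,|x±y|/√2) = 2.4142 > 0.8 ⇒ ∉ W
candidate 7: n = (0, -3, 1, 3) → π⊥ ≈ (+4.2426, -1.0000); max(|x|,|y|,|x±y|/√2) = 4.2426 > 0.8 ⇒ ∉ W
candidate 8: n = (-1, 0, 0, -1) → π⊥ ≈ (-1.7071, -0.7071); max(|x|,|y|,|x±y|/√2) = 1.7071 > 0.8 ⇒ ∉ W
candidate 9: n = (-1, 1, 1, 0) → π⊥ ≈ (-1.7071, -0.2929); max(|x|,|y|,|x±y|/√2) = 1.7071 > 0.8 ⇒ ∉ W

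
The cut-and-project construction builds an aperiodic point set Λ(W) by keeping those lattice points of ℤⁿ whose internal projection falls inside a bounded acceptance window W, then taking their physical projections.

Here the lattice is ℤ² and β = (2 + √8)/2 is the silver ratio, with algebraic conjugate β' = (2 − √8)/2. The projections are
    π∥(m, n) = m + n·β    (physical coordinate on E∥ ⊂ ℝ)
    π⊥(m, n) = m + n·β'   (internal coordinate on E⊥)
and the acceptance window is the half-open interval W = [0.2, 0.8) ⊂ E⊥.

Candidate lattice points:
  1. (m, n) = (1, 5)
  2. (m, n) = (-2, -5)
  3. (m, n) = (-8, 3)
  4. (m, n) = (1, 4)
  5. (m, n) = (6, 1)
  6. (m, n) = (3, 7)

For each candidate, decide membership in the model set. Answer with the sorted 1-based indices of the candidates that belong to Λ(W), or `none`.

β' = (2−√8)/2 ≈ -0.41421.
[1] lift (1,5): star map gives -1.07107; window check 0.2 ≤ -1.07107 < 0.8 is false → out
[2] lift (-2,-5): star map gives 0.07107; window check 0.2 ≤ 0.07107 < 0.8 is false → out
[3] lift (-8,3): star map gives -9.24264; window check 0.2 ≤ -9.24264 < 0.8 is false → out
[4] lift (1,4): star map gives -0.65685; window check 0.2 ≤ -0.65685 < 0.8 is false → out
[5] lift (6,1): star map gives 5.58579; window check 0.2 ≤ 5.58579 < 0.8 is false → out
[6] lift (3,7): star map gives 0.10051; window check 0.2 ≤ 0.10051 < 0.8 is false → out

none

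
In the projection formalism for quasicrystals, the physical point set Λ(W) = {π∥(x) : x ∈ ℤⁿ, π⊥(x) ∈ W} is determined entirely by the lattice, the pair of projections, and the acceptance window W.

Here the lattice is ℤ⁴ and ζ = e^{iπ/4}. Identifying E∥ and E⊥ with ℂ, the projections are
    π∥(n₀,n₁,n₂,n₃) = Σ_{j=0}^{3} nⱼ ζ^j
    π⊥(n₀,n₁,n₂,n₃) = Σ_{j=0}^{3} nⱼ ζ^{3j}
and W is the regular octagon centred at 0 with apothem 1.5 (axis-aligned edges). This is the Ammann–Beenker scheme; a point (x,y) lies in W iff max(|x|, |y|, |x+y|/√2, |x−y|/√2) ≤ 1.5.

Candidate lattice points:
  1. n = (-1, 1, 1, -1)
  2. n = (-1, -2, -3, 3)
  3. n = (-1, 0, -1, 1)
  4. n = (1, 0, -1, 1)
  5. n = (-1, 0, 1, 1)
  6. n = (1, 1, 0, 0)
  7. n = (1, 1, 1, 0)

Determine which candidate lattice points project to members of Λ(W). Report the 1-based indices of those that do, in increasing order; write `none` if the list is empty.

5, 6, 7

With ζ = e^{iπ/4} the internal vectors are ζ^0,ζ^3,ζ^6,ζ^9.
candidate 1: n = (-1, 1, 1, -1) → π⊥ ≈ (-2.41421, -1.00000); max(|x|,|y|,|x±y|/√2) = 2.41421 > 1.5 ⇒ ∉ W
candidate 2: n = (-1, -2, -3, 3) → π⊥ ≈ (+2.53553, +3.70711); max(|x|,|y|,|x±y|/√2) = 4.41421 > 1.5 ⇒ ∉ W
candidate 3: n = (-1, 0, -1, 1) → π⊥ ≈ (-0.29289, +1.70711); max(|x|,|y|,|x±y|/√2) = 1.70711 > 1.5 ⇒ ∉ W
candidate 4: n = (1, 0, -1, 1) → π⊥ ≈ (+1.70711, +1.70711); max(|x|,|y|,|x±y|/√2) = 2.41421 > 1.5 ⇒ ∉ W
candidate 5: n = (-1, 0, 1, 1) → π⊥ ≈ (-0.29289, -0.29289); max(|x|,|y|,|x±y|/√2) = 0.41421 ≤ 1.5 ⇒ ∈ W
candidate 6: n = (1, 1, 0, 0) → π⊥ ≈ (+0.29289, +0.70711); max(|x|,|y|,|x±y|/√2) = 0.70711 ≤ 1.5 ⇒ ∈ W
candidate 7: n = (1, 1, 1, 0) → π⊥ ≈ (+0.29289, -0.29289); max(|x|,|y|,|x±y|/√2) = 0.41421 ≤ 1.5 ⇒ ∈ W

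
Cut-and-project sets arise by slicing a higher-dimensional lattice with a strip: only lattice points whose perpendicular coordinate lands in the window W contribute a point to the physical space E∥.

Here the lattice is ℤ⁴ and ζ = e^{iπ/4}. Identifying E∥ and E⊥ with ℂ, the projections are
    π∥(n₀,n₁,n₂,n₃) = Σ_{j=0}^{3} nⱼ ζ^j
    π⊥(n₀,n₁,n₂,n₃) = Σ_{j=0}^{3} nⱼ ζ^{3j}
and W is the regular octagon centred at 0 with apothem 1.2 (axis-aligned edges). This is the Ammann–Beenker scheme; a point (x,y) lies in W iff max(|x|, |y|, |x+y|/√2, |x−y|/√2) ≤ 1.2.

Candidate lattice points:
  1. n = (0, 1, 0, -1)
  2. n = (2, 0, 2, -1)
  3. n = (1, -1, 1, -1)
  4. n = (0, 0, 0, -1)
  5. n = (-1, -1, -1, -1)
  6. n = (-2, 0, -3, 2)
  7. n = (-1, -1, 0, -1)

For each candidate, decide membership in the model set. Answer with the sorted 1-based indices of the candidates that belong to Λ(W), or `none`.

π⊥(n) = n₀ + n₁ζ³ + n₂ζ⁶ + n₃ζ⁹ where ζ = e^{iπ/4}.
#1 (0, 1, 0, -1): internal (-1.4142, 0.0000); octagon support 1.4142 vs apothem 1.2 → ∉ W
#2 (2, 0, 2, -1): internal (1.2929, -2.7071); octagon support 2.8284 vs apothem 1.2 → ∉ W
#3 (1, -1, 1, -1): internal (1.0000, -2.4142); octagon support 2.4142 vs apothem 1.2 → ∉ W
#4 (0, 0, 0, -1): internal (-0.7071, -0.7071); octagon support 1.0000 vs apothem 1.2 → ∈ W
#5 (-1, -1, -1, -1): internal (-1.0000, -0.4142); octagon support 1.0000 vs apothem 1.2 → ∈ W
#6 (-2, 0, -3, 2): internal (-0.5858, 4.4142); octagon support 4.4142 vs apothem 1.2 → ∉ W
#7 (-1, -1, 0, -1): internal (-1.0000, -1.4142); octagon support 1.7071 vs apothem 1.2 → ∉ W

4, 5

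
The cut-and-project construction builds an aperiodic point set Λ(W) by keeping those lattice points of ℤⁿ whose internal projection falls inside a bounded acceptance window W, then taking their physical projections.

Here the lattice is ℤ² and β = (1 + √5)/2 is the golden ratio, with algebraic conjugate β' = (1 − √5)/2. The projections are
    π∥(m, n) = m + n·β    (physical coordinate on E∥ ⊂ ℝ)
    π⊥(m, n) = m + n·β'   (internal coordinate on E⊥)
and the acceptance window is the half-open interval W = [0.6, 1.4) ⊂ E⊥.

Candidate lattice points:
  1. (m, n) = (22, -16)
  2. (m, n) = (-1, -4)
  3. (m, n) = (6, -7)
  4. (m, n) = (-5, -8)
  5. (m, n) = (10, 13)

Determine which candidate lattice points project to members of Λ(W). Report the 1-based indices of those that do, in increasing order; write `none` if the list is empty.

Numerically β ≈ 1.6180 and β' = −1/β ≈ -0.6180.
[1] lift (22,-16): star map gives 31.8885; window check 0.6 ≤ 31.8885 < 1.4 is false → out
[2] lift (-1,-4): star map gives 1.4721; window check 0.6 ≤ 1.4721 < 1.4 is false → out
[3] lift (6,-7): star map gives 10.3262; window check 0.6 ≤ 10.3262 < 1.4 is false → out
[4] lift (-5,-8): star map gives -0.0557; window check 0.6 ≤ -0.0557 < 1.4 is false → out
[5] lift (10,13): star map gives 1.9656; window check 0.6 ≤ 1.9656 < 1.4 is false → out

none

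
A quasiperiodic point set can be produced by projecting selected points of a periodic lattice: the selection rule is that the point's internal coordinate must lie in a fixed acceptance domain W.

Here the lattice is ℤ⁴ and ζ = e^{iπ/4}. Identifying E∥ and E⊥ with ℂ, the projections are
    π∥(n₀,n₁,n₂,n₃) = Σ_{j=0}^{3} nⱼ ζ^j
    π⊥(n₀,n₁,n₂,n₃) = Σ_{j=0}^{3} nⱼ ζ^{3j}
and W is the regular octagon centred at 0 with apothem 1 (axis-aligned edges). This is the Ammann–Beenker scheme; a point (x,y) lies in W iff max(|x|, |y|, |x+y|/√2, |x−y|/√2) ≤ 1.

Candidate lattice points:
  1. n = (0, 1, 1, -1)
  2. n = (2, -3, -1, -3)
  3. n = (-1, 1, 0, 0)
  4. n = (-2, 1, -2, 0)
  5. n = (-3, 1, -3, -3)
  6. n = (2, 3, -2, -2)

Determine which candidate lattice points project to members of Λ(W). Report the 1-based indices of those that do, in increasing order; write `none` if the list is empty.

π⊥(n) = n₀ + n₁ζ³ + n₂ζ⁶ + n₃ζ⁹ where ζ = e^{iπ/4}.
candidate 1: n = (0, 1, 1, -1) → π⊥ ≈ (-1.4142, -1.0000); max(|x|,|y|,|x±y|/√2) = 1.7071 > 1 ⇒ ∉ W
candidate 2: n = (2, -3, -1, -3) → π⊥ ≈ (+2.0000, -3.2426); max(|x|,|y|,|x±y|/√2) = 3.7071 > 1 ⇒ ∉ W
candidate 3: n = (-1, 1, 0, 0) → π⊥ ≈ (-1.7071, +0.7071); max(|x|,|y|,|x±y|/√2) = 1.7071 > 1 ⇒ ∉ W
candidate 4: n = (-2, 1, -2, 0) → π⊥ ≈ (-2.7071, +2.7071); max(|x|,|y|,|x±y|/√2) = 3.8284 > 1 ⇒ ∉ W
candidate 5: n = (-3, 1, -3, -3) → π⊥ ≈ (-5.8284, +1.5858); max(|x|,|y|,|x±y|/√2) = 5.8284 > 1 ⇒ ∉ W
candidate 6: n = (2, 3, -2, -2) → π⊥ ≈ (-1.5355, +2.7071); max(|x|,|y|,|x±y|/√2) = 3.0000 > 1 ⇒ ∉ W

none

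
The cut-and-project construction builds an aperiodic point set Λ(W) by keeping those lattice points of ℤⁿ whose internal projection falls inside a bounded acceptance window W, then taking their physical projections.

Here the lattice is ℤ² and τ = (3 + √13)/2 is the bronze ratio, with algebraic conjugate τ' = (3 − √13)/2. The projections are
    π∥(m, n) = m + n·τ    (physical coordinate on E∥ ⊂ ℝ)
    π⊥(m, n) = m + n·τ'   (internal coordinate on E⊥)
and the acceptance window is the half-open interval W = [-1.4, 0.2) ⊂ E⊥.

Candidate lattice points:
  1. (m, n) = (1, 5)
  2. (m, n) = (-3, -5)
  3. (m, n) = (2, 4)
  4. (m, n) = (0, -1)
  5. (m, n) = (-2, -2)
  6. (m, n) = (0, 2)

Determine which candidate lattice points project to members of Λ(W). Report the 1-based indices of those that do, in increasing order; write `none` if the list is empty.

1, 5, 6

τ' = (3−√13)/2 ≈ -0.30278.
[1] lift (1,5): star map gives -0.51388; window check -1.4 ≤ -0.51388 < 0.2 is true → IN Λ
[2] lift (-3,-5): star map gives -1.48612; window check -1.4 ≤ -1.48612 < 0.2 is false → out
[3] lift (2,4): star map gives 0.78890; window check -1.4 ≤ 0.78890 < 0.2 is false → out
[4] lift (0,-1): star map gives 0.30278; window check -1.4 ≤ 0.30278 < 0.2 is false → out
[5] lift (-2,-2): star map gives -1.39445; window check -1.4 ≤ -1.39445 < 0.2 is true → IN Λ
[6] lift (0,2): star map gives -0.60555; window check -1.4 ≤ -0.60555 < 0.2 is true → IN Λ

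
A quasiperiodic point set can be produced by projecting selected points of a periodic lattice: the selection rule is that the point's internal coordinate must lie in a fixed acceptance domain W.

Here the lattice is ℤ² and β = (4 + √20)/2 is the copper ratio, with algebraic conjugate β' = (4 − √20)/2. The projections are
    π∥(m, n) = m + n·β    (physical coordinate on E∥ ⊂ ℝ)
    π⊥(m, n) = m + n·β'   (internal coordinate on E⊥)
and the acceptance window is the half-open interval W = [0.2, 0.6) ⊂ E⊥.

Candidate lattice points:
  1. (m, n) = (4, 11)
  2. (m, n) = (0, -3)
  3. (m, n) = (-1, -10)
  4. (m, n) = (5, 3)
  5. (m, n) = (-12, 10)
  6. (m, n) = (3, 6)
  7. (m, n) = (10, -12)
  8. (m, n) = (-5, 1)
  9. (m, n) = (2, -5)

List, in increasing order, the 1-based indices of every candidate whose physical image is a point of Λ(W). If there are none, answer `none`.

β' = (4−√20)/2 ≈ -0.2361.
candidate 1: (m,n)=(4,11) → π∥ = 4+11·β ≈ 50.5967, π⊥ = 4+11·β' ≈ 1.4033 ∉ [0.2, 0.6) ⇒ out
candidate 2: (m,n)=(0,-3) → π∥ = 0-3·β ≈ -12.7082, π⊥ = 0-3·β' ≈ 0.7082 ∉ [0.2, 0.6) ⇒ out
candidate 3: (m,n)=(-1,-10) → π∥ = -1-10·β ≈ -43.3607, π⊥ = -1-10·β' ≈ 1.3607 ∉ [0.2, 0.6) ⇒ out
candidate 4: (m,n)=(5,3) → π∥ = 5+3·β ≈ 17.7082, π⊥ = 5+3·β' ≈ 4.2918 ∉ [0.2, 0.6) ⇒ out
candidate 5: (m,n)=(-12,10) → π∥ = -12+10·β ≈ 30.3607, π⊥ = -12+10·β' ≈ -14.3607 ∉ [0.2, 0.6) ⇒ out
candidate 6: (m,n)=(3,6) → π∥ = 3+6·β ≈ 28.4164, π⊥ = 3+6·β' ≈ 1.5836 ∉ [0.2, 0.6) ⇒ out
candidate 7: (m,n)=(10,-12) → π∥ = 10-12·β ≈ -40.8328, π⊥ = 10-12·β' ≈ 12.8328 ∉ [0.2, 0.6) ⇒ out
candidate 8: (m,n)=(-5,1) → π∥ = -5+1·β ≈ -0.7639, π⊥ = -5+1·β' ≈ -5.2361 ∉ [0.2, 0.6) ⇒ out
candidate 9: (m,n)=(2,-5) → π∥ = 2-5·β ≈ -19.1803, π⊥ = 2-5·β' ≈ 3.1803 ∉ [0.2, 0.6) ⇒ out

none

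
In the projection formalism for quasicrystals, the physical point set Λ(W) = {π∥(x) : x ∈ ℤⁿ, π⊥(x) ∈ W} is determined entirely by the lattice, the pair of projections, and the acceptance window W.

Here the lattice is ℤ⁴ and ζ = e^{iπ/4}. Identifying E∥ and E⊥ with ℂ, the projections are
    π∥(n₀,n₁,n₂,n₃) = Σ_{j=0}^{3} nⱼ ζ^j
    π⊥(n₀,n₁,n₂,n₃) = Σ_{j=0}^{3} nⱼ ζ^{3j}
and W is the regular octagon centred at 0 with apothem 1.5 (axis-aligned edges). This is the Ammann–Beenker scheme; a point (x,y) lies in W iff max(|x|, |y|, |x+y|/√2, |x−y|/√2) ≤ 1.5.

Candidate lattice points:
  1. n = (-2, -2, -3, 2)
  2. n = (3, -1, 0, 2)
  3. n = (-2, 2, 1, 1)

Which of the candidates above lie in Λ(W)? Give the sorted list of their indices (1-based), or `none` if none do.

none

With ζ = e^{iπ/4} the internal vectors are ζ^0,ζ^3,ζ^6,ζ^9.
candidate 1: n = (-2, -2, -3, 2) → π⊥ ≈ (+0.82843, +3.00000); max(|x|,|y|,|x±y|/√2) = 3.00000 > 1.5 ⇒ ∉ W
candidate 2: n = (3, -1, 0, 2) → π⊥ ≈ (+5.12132, +0.70711); max(|x|,|y|,|x±y|/√2) = 5.12132 > 1.5 ⇒ ∉ W
candidate 3: n = (-2, 2, 1, 1) → π⊥ ≈ (-2.70711, +1.12132); max(|x|,|y|,|x±y|/√2) = 2.70711 > 1.5 ⇒ ∉ W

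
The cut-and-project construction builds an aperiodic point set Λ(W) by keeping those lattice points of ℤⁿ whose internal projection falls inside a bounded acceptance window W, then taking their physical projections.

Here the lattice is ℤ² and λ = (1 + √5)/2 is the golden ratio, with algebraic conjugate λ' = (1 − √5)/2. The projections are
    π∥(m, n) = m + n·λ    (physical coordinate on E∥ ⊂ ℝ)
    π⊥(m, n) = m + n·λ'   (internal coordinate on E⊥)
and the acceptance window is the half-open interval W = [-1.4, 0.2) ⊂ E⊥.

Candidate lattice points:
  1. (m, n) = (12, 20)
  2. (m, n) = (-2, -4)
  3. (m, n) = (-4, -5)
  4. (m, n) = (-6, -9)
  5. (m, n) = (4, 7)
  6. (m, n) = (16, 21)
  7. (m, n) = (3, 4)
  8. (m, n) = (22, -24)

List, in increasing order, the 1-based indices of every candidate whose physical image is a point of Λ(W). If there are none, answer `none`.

λ' = (1−√5)/2 ≈ -0.6180.
candidate 1: (m,n)=(12,20) → π∥ = 12+20·λ ≈ 44.3607, π⊥ = 12+20·λ' ≈ -0.3607 ∈ [-1.4, 0.2) ⇒ IN Λ
candidate 2: (m,n)=(-2,-4) → π∥ = -2-4·λ ≈ -8.4721, π⊥ = -2-4·λ' ≈ 0.4721 ∉ [-1.4, 0.2) ⇒ out
candidate 3: (m,n)=(-4,-5) → π∥ = -4-5·λ ≈ -12.0902, π⊥ = -4-5·λ' ≈ -0.9098 ∈ [-1.4, 0.2) ⇒ IN Λ
candidate 4: (m,n)=(-6,-9) → π∥ = -6-9·λ ≈ -20.5623, π⊥ = -6-9·λ' ≈ -0.4377 ∈ [-1.4, 0.2) ⇒ IN Λ
candidate 5: (m,n)=(4,7) → π∥ = 4+7·λ ≈ 15.3262, π⊥ = 4+7·λ' ≈ -0.3262 ∈ [-1.4, 0.2) ⇒ IN Λ
candidate 6: (m,n)=(16,21) → π∥ = 16+21·λ ≈ 49.9787, π⊥ = 16+21·λ' ≈ 3.0213 ∉ [-1.4, 0.2) ⇒ out
candidate 7: (m,n)=(3,4) → π∥ = 3+4·λ ≈ 9.4721, π⊥ = 3+4·λ' ≈ 0.5279 ∉ [-1.4, 0.2) ⇒ out
candidate 8: (m,n)=(22,-24) → π∥ = 22-24·λ ≈ -16.8328, π⊥ = 22-24·λ' ≈ 36.8328 ∉ [-1.4, 0.2) ⇒ out

1, 3, 4, 5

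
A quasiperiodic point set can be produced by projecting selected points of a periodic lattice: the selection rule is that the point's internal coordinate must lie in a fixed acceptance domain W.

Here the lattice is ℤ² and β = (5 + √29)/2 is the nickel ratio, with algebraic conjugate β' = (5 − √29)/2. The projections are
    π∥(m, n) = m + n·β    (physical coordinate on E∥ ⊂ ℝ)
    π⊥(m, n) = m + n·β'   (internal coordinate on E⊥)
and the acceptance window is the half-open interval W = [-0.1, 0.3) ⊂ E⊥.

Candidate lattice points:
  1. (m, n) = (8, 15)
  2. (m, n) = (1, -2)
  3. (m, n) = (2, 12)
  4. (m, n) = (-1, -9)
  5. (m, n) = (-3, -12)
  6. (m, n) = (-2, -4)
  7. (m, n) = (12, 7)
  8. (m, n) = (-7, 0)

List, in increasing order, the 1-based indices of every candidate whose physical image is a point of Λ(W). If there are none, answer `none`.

β' = (5−√29)/2 ≈ -0.1926.
[1] lift (8,15): star map gives 5.1113; window check -0.1 ≤ 5.1113 < 0.3 is false → out
[2] lift (1,-2): star map gives 1.3852; window check -0.1 ≤ 1.3852 < 0.3 is false → out
[3] lift (2,12): star map gives -0.3110; window check -0.1 ≤ -0.3110 < 0.3 is false → out
[4] lift (-1,-9): star map gives 0.7332; window check -0.1 ≤ 0.7332 < 0.3 is false → out
[5] lift (-3,-12): star map gives -0.6890; window check -0.1 ≤ -0.6890 < 0.3 is false → out
[6] lift (-2,-4): star map gives -1.2297; window check -0.1 ≤ -1.2297 < 0.3 is false → out
[7] lift (12,7): star map gives 10.6519; window check -0.1 ≤ 10.6519 < 0.3 is false → out
[8] lift (-7,0): star map gives -7.0000; window check -0.1 ≤ -7.0000 < 0.3 is false → out

none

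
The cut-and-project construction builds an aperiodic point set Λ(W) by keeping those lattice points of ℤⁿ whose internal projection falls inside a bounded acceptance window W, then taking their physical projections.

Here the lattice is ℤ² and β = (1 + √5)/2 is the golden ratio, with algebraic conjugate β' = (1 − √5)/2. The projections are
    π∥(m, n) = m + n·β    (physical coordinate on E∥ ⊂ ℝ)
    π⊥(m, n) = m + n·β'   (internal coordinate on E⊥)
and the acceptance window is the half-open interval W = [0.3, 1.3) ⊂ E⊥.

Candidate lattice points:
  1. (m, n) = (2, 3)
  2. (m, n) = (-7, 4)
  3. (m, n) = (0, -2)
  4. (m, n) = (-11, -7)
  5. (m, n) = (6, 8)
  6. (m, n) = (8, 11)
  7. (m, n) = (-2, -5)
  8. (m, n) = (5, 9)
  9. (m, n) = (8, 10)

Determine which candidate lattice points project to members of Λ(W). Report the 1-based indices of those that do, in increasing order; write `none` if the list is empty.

Numerically β ≈ 1.618034 and β' = −1/β ≈ -0.618034.
#1 (2,3): internal coord 2 + (3)·β' = +0.145898; +0.145898 ∉ [0.3, 1.3) → out
#2 (-7,4): internal coord -7 + (4)·β' = -9.472136; -9.472136 ∉ [0.3, 1.3) → out
#3 (0,-2): internal coord 0 + (-2)·β' = +1.236068; +1.236068 ∈ [0.3, 1.3) → IN Λ
#4 (-11,-7): internal coord -11 + (-7)·β' = -6.673762; -6.673762 ∉ [0.3, 1.3) → out
#5 (6,8): internal coord 6 + (8)·β' = +1.055728; +1.055728 ∈ [0.3, 1.3) → IN Λ
#6 (8,11): internal coord 8 + (11)·β' = +1.201626; +1.201626 ∈ [0.3, 1.3) → IN Λ
#7 (-2,-5): internal coord -2 + (-5)·β' = +1.090170; +1.090170 ∈ [0.3, 1.3) → IN Λ
#8 (5,9): internal coord 5 + (9)·β' = -0.562306; -0.562306 ∉ [0.3, 1.3) → out
#9 (8,10): internal coord 8 + (10)·β' = +1.819660; +1.819660 ∉ [0.3, 1.3) → out

3, 5, 6, 7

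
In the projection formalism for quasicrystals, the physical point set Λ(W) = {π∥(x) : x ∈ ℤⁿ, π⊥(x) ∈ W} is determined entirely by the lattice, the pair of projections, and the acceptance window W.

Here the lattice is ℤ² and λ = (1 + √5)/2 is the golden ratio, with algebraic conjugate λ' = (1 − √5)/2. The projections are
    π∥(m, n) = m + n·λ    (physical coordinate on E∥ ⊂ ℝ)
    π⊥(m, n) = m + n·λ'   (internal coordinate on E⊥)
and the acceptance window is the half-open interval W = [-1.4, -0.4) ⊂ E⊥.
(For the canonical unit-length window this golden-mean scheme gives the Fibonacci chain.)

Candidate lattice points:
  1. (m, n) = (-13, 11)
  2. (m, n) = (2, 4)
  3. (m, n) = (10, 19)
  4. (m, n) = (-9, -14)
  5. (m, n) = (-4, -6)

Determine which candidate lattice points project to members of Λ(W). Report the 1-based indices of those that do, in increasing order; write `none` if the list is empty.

2

Numerically λ ≈ 1.6180 and λ' = −1/λ ≈ -0.6180.
[1] lift (-13,11): star map gives -19.7984; window check -1.4 ≤ -19.7984 < -0.4 is false → out
[2] lift (2,4): star map gives -0.4721; window check -1.4 ≤ -0.4721 < -0.4 is true → IN Λ
[3] lift (10,19): star map gives -1.7426; window check -1.4 ≤ -1.7426 < -0.4 is false → out
[4] lift (-9,-14): star map gives -0.3475; window check -1.4 ≤ -0.3475 < -0.4 is false → out
[5] lift (-4,-6): star map gives -0.2918; window check -1.4 ≤ -0.2918 < -0.4 is false → out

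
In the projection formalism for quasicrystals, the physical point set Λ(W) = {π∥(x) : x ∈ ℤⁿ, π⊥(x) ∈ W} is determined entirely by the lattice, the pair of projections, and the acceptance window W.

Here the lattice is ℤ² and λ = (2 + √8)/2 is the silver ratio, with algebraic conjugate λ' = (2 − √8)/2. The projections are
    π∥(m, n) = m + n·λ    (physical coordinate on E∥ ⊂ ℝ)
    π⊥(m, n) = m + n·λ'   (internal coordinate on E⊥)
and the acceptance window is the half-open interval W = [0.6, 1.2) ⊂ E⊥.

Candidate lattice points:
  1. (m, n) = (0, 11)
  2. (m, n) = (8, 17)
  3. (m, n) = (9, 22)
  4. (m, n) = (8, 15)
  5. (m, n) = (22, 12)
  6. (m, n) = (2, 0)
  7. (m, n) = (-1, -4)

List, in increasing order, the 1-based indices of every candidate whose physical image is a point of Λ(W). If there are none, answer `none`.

λ' = (2−√8)/2 ≈ -0.414214.
[1] lift (0,11): star map gives -4.556349; window check 0.6 ≤ -4.556349 < 1.2 is false → out
[2] lift (8,17): star map gives 0.958369; window check 0.6 ≤ 0.958369 < 1.2 is true → IN Λ
[3] lift (9,22): star map gives -0.112698; window check 0.6 ≤ -0.112698 < 1.2 is false → out
[4] lift (8,15): star map gives 1.786797; window check 0.6 ≤ 1.786797 < 1.2 is false → out
[5] lift (22,12): star map gives 17.029437; window check 0.6 ≤ 17.029437 < 1.2 is false → out
[6] lift (2,0): star map gives 2.000000; window check 0.6 ≤ 2.000000 < 1.2 is false → out
[7] lift (-1,-4): star map gives 0.656854; window check 0.6 ≤ 0.656854 < 1.2 is true → IN Λ

2, 7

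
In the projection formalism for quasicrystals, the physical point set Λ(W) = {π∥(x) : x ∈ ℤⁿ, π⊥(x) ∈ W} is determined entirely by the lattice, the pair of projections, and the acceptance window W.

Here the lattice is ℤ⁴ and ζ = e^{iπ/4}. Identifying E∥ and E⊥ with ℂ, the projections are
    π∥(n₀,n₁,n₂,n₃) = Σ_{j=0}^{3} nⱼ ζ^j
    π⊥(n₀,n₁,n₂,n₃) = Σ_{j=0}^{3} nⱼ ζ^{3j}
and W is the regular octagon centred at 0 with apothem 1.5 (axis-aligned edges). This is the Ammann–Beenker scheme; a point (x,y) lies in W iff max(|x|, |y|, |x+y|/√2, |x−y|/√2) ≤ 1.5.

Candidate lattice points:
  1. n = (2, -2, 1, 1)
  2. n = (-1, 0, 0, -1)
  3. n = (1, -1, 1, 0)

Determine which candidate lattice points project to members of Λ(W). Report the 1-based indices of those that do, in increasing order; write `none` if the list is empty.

none

With ζ = e^{iπ/4} the internal vectors are ζ^0,ζ^3,ζ^6,ζ^9.
candidate 1: n = (2, -2, 1, 1) → π⊥ ≈ (+4.1213, -1.7071); max(|x|,|y|,|x±y|/√2) = 4.1213 > 1.5 ⇒ ∉ W
candidate 2: n = (-1, 0, 0, -1) → π⊥ ≈ (-1.7071, -0.7071); max(|x|,|y|,|x±y|/√2) = 1.7071 > 1.5 ⇒ ∉ W
candidate 3: n = (1, -1, 1, 0) → π⊥ ≈ (+1.7071, -1.7071); max(|x|,|y|,|x±y|/√2) = 2.4142 > 1.5 ⇒ ∉ W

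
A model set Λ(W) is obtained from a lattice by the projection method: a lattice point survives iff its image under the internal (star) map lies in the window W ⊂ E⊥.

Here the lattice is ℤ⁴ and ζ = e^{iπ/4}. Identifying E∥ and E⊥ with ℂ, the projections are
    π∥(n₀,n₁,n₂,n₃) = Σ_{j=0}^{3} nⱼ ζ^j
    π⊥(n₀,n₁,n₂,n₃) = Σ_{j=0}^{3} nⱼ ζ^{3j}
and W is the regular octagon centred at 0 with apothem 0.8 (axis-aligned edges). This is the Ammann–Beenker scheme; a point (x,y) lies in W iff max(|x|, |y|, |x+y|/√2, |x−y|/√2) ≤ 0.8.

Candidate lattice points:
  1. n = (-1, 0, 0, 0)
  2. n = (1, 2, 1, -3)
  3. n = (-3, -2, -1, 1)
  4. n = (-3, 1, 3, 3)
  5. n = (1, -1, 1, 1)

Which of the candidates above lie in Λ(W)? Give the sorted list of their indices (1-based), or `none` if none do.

none

With ζ = e^{iπ/4} the internal vectors are ζ^0,ζ^3,ζ^6,ζ^9.
candidate 1: n = (-1, 0, 0, 0) → π⊥ ≈ (-1.00000, +0.00000); max(|x|,|y|,|x±y|/√2) = 1.00000 > 0.8 ⇒ ∉ W
candidate 2: n = (1, 2, 1, -3) → π⊥ ≈ (-2.53553, -1.70711); max(|x|,|y|,|x±y|/√2) = 3.00000 > 0.8 ⇒ ∉ W
candidate 3: n = (-3, -2, -1, 1) → π⊥ ≈ (-0.87868, +0.29289); max(|x|,|y|,|x±y|/√2) = 0.87868 > 0.8 ⇒ ∉ W
candidate 4: n = (-3, 1, 3, 3) → π⊥ ≈ (-1.58579, -0.17157); max(|x|,|y|,|x±y|/√2) = 1.58579 > 0.8 ⇒ ∉ W
candidate 5: n = (1, -1, 1, 1) → π⊥ ≈ (+2.41421, -1.00000); max(|x|,|y|,|x±y|/√2) = 2.41421 > 0.8 ⇒ ∉ W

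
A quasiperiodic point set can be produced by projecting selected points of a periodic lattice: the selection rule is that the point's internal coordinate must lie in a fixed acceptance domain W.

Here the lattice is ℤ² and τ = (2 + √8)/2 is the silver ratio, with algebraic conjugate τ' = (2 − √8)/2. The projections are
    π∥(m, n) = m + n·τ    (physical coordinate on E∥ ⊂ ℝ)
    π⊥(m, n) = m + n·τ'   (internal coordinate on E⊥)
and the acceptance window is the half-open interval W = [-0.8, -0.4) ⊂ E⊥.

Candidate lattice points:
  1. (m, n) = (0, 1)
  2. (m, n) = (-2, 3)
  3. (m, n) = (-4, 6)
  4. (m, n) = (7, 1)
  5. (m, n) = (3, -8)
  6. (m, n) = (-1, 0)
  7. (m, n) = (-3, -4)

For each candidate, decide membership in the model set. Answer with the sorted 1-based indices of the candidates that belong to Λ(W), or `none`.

1

τ' = (2−√8)/2 ≈ -0.414214.
#1 (0,1): internal coord 0 + (1)·τ' = -0.414214; -0.414214 ∈ [-0.8, -0.4) → IN Λ
#2 (-2,3): internal coord -2 + (3)·τ' = -3.242641; -3.242641 ∉ [-0.8, -0.4) → out
#3 (-4,6): internal coord -4 + (6)·τ' = -6.485281; -6.485281 ∉ [-0.8, -0.4) → out
#4 (7,1): internal coord 7 + (1)·τ' = +6.585786; +6.585786 ∉ [-0.8, -0.4) → out
#5 (3,-8): internal coord 3 + (-8)·τ' = +6.313708; +6.313708 ∉ [-0.8, -0.4) → out
#6 (-1,0): internal coord -1 + (0)·τ' = -1.000000; -1.000000 ∉ [-0.8, -0.4) → out
#7 (-3,-4): internal coord -3 + (-4)·τ' = -1.343146; -1.343146 ∉ [-0.8, -0.4) → out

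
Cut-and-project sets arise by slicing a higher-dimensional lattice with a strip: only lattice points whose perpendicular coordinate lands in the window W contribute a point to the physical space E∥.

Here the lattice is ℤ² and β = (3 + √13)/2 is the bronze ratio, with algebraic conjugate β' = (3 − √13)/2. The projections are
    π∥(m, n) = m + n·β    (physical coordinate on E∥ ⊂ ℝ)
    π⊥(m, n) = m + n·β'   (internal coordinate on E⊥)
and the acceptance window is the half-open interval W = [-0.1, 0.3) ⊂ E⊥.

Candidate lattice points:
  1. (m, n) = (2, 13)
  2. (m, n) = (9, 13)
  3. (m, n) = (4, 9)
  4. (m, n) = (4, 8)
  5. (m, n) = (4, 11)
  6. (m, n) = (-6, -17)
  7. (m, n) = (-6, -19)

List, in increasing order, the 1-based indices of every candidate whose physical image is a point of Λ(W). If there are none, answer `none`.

none

Compute β' = (3−√13)/2 = -0.302776, so π⊥(m,n) = m -0.302776·n.
[1] lift (2,13): star map gives -1.936083; window check -0.1 ≤ -1.936083 < 0.3 is false → out
[2] lift (9,13): star map gives 5.063917; window check -0.1 ≤ 5.063917 < 0.3 is false → out
[3] lift (4,9): star map gives 1.275019; window check -0.1 ≤ 1.275019 < 0.3 is false → out
[4] lift (4,8): star map gives 1.577795; window check -0.1 ≤ 1.577795 < 0.3 is false → out
[5] lift (4,11): star map gives 0.669468; window check -0.1 ≤ 0.669468 < 0.3 is false → out
[6] lift (-6,-17): star map gives -0.852814; window check -0.1 ≤ -0.852814 < 0.3 is false → out
[7] lift (-6,-19): star map gives -0.247263; window check -0.1 ≤ -0.247263 < 0.3 is false → out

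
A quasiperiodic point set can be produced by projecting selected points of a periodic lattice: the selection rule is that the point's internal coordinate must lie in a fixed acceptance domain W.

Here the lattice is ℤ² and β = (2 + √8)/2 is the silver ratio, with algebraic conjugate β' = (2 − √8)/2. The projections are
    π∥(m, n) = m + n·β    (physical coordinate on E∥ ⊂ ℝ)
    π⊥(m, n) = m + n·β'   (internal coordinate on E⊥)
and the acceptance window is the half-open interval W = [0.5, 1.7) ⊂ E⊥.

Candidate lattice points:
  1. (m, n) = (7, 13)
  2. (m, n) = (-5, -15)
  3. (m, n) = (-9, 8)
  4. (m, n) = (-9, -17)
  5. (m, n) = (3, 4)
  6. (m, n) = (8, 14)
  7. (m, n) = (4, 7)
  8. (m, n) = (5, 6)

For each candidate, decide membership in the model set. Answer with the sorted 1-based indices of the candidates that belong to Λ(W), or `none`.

Numerically β ≈ 2.414214 and β' = −1/β ≈ -0.414214.
#1 (7,13): internal coord 7 + (13)·β' = +1.615224; +1.615224 ∈ [0.5, 1.7) → IN Λ
#2 (-5,-15): internal coord -5 + (-15)·β' = +1.213203; +1.213203 ∈ [0.5, 1.7) → IN Λ
#3 (-9,8): internal coord -9 + (8)·β' = -12.313708; -12.313708 ∉ [0.5, 1.7) → out
#4 (-9,-17): internal coord -9 + (-17)·β' = -1.958369; -1.958369 ∉ [0.5, 1.7) → out
#5 (3,4): internal coord 3 + (4)·β' = +1.343146; +1.343146 ∈ [0.5, 1.7) → IN Λ
#6 (8,14): internal coord 8 + (14)·β' = +2.201010; +2.201010 ∉ [0.5, 1.7) → out
#7 (4,7): internal coord 4 + (7)·β' = +1.100505; +1.100505 ∈ [0.5, 1.7) → IN Λ
#8 (5,6): internal coord 5 + (6)·β' = +2.514719; +2.514719 ∉ [0.5, 1.7) → out

1, 2, 5, 7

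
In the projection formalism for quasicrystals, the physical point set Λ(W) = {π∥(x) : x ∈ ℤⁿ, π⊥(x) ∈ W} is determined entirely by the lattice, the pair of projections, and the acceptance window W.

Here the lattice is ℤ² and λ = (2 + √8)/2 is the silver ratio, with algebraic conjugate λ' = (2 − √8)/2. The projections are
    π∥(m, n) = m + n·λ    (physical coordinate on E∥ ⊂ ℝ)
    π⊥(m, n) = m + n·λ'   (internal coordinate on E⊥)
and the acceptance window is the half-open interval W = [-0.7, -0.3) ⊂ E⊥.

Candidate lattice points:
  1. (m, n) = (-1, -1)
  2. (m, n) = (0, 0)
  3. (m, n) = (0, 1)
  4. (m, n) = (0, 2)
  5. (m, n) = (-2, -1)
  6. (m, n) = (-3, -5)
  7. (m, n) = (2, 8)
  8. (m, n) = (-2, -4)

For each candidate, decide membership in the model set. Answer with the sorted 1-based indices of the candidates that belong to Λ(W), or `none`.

1, 3, 8

λ' = (2−√8)/2 ≈ -0.41421.
#1 (-1,-1): internal coord -1 + (-1)·λ' = -0.58579; -0.58579 ∈ [-0.7, -0.3) → IN Λ
#2 (0,0): internal coord 0 + (0)·λ' = +0.00000; +0.00000 ∉ [-0.7, -0.3) → out
#3 (0,1): internal coord 0 + (1)·λ' = -0.41421; -0.41421 ∈ [-0.7, -0.3) → IN Λ
#4 (0,2): internal coord 0 + (2)·λ' = -0.82843; -0.82843 ∉ [-0.7, -0.3) → out
#5 (-2,-1): internal coord -2 + (-1)·λ' = -1.58579; -1.58579 ∉ [-0.7, -0.3) → out
#6 (-3,-5): internal coord -3 + (-5)·λ' = -0.92893; -0.92893 ∉ [-0.7, -0.3) → out
#7 (2,8): internal coord 2 + (8)·λ' = -1.31371; -1.31371 ∉ [-0.7, -0.3) → out
#8 (-2,-4): internal coord -2 + (-4)·λ' = -0.34315; -0.34315 ∈ [-0.7, -0.3) → IN Λ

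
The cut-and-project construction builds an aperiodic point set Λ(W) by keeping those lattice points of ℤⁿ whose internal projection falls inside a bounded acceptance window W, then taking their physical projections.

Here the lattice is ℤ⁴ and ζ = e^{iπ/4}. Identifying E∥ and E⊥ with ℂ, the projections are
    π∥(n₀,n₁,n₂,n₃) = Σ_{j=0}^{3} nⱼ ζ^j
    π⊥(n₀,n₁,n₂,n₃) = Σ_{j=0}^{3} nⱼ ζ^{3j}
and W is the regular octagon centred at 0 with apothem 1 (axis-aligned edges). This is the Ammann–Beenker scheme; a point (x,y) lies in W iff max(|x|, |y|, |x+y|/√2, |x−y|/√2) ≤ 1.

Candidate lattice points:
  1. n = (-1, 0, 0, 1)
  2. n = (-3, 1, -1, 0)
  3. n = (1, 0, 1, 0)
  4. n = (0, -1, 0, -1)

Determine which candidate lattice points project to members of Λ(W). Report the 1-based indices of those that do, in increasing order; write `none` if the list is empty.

π⊥(n) = n₀ + n₁ζ³ + n₂ζ⁶ + n₃ζ⁹ where ζ = e^{iπ/4}.
candidate 1: n = (-1, 0, 0, 1) → π⊥ ≈ (-0.29289, +0.70711); max(|x|,|y|,|x±y|/√2) = 0.70711 ≤ 1 ⇒ ∈ W
candidate 2: n = (-3, 1, -1, 0) → π⊥ ≈ (-3.70711, +1.70711); max(|x|,|y|,|x±y|/√2) = 3.82843 > 1 ⇒ ∉ W
candidate 3: n = (1, 0, 1, 0) → π⊥ ≈ (+1.00000, -1.00000); max(|x|,|y|,|x±y|/√2) = 1.41421 > 1 ⇒ ∉ W
candidate 4: n = (0, -1, 0, -1) → π⊥ ≈ (+0.00000, -1.41421); max(|x|,|y|,|x±y|/√2) = 1.41421 > 1 ⇒ ∉ W

1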